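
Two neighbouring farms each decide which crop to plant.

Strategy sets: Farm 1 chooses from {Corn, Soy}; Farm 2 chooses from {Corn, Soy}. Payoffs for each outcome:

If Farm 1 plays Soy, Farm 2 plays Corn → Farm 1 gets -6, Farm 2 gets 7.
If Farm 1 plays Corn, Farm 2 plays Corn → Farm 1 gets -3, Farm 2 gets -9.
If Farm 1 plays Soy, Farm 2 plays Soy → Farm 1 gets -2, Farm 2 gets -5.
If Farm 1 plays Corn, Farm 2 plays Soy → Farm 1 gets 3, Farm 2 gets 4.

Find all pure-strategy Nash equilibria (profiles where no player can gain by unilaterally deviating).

The unique pure-strategy Nash equilibrium is (Corn, Soy).

Mark each player's best response to every combination of opponents' strategies; a profile where every player is best-responding is a pure Nash equilibrium.
Farm 1 against Corn: payoffs -3, -6 → best response Corn.
Farm 1 against Soy: payoffs 3, -2 → best response Corn.
Farm 2 against Corn: payoffs -9, 4 → best response Soy.
Farm 2 against Soy: payoffs 7, -5 → best response Corn.
Mutual best responses: (Corn, Soy).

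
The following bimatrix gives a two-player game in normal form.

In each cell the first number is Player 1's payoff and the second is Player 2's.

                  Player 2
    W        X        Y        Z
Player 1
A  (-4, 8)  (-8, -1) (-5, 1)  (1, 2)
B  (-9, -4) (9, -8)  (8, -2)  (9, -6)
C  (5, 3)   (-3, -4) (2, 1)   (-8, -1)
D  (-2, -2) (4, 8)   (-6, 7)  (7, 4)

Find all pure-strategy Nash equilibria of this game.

For each player, find the best response to each opponent profile; mutual best responses are the pure NE.
Player 1 against W: payoffs -4, -9, 5, -2 → best response C.
Player 1 against X: payoffs -8, 9, -3, 4 → best response B.
Player 1 against Y: payoffs -5, 8, 2, -6 → best response B.
Player 1 against Z: payoffs 1, 9, -8, 7 → best response B.
Player 2 against A: payoffs 8, -1, 1, 2 → best response W.
Player 2 against B: payoffs -4, -8, -2, -6 → best response Y.
Player 2 against C: payoffs 3, -4, 1, -1 → best response W.
Player 2 against D: payoffs -2, 8, 7, 4 → best response X.
Mutual best responses: (B, Y); (C, W).

(B, Y), (C, W)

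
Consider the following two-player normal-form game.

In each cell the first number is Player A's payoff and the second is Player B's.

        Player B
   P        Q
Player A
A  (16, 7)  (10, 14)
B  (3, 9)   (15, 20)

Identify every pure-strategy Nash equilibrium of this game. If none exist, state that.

(A, P): Player B can switch to Q (7 → 14). Not NE.
(A, Q): Player A can switch to B (10 → 15). Not NE.
(B, P): Player A can switch to A (3 → 16). Not NE.
(B, Q): Player A gets 15, best alternative 10; Player B gets 20, best alternative 9. No profitable deviation — NE.

The unique pure-strategy Nash equilibrium is (B, Q).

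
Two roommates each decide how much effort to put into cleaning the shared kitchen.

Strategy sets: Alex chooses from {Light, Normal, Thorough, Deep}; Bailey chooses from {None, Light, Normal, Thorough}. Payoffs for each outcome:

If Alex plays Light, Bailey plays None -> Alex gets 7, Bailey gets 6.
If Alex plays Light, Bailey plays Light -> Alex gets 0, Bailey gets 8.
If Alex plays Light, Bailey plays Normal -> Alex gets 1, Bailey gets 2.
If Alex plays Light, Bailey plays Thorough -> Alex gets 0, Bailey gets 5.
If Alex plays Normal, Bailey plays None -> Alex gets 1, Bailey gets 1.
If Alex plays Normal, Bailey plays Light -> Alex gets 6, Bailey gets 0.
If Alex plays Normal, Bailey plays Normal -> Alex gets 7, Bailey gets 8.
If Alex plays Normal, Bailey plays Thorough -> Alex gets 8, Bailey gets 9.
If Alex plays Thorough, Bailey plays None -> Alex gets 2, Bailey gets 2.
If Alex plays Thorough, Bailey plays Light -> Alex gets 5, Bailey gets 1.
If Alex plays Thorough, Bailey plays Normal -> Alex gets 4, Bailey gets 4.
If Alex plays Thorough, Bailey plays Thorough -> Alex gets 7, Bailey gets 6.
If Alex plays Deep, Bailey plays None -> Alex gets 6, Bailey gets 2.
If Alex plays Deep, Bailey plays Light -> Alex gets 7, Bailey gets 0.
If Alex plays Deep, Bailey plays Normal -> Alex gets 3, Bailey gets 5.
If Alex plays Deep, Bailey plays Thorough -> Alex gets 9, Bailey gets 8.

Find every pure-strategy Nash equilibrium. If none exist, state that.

(Light, None): Bailey can switch to Light (6 → 8). Not NE.
(Light, Light): Alex can switch to Normal (0 → 6). Not NE.
(Light, Normal): Alex can switch to Normal (1 → 7). Not NE.
(Light, Thorough): Alex can switch to Normal (0 → 8). Not NE.
(Normal, None): Alex can switch to Light (1 → 7). Not NE.
(Normal, Light): Alex can switch to Deep (6 → 7). Not NE.
(Normal, Normal): Bailey can switch to Thorough (8 → 9). Not NE.
(Normal, Thorough): Alex can switch to Deep (8 → 9). Not NE.
(Thorough, None): Alex can switch to Light (2 → 7). Not NE.
(Thorough, Light): Alex can switch to Normal (5 → 6). Not NE.
(Thorough, Normal): Alex can switch to Normal (4 → 7). Not NE.
(Thorough, Thorough): Alex can switch to Normal (7 → 8). Not NE.
(Deep, Thorough): Alex gets 9, best alternative 8; Bailey gets 8, best alternative 5. No profitable deviation — NE.
(The remaining 3 profiles each have a profitable deviation by the same check.)

(Deep, Thorough)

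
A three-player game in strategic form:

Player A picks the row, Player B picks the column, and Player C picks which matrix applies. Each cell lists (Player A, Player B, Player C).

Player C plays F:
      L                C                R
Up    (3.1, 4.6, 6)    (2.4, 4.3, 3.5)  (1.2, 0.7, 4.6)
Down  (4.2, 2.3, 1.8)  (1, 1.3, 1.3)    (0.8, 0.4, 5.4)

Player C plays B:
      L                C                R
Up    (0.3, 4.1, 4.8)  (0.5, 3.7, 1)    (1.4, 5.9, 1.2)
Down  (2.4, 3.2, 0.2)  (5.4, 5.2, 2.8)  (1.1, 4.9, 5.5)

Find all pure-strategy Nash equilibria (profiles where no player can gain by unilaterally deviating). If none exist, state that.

Mark each player's best response to every combination of opponents' strategies; a profile where every player is best-responding is a pure Nash equilibrium.
Player A against (L, F): payoffs 3.1, 4.2 → best response Down.
Player A against (L, B): payoffs 0.3, 2.4 → best response Down.
Player A against (C, F): payoffs 2.4, 1 → best response Up.
Player A against (C, B): payoffs 0.5, 5.4 → best response Down.
Player A against (R, F): payoffs 1.2, 0.8 → best response Up.
Player A against (R, B): payoffs 1.4, 1.1 → best response Up.
Player B against (Up, F): payoffs 4.6, 4.3, 0.7 → best response L.
Player B against (Up, B): payoffs 4.1, 3.7, 5.9 → best response R.
Player B against (Down, F): payoffs 2.3, 1.3, 0.4 → best response L.
Player B against (Down, B): payoffs 3.2, 5.2, 4.9 → best response C.
Player C against (Up, L): payoffs 6, 4.8 → best response F.
Player C against (Up, C): payoffs 3.5, 1 → best response F.
Player C against (Up, R): payoffs 4.6, 1.2 → best response F.
Player C against (Down, L): payoffs 1.8, 0.2 → best response F.
Player C against (Down, C): payoffs 1.3, 2.8 → best response B.
Player C against (Down, R): payoffs 5.4, 5.5 → best response B.
Mutual best responses: (Down, L, F); (Down, C, B).

Pure-strategy Nash equilibria: (Down, L, F); (Down, C, B)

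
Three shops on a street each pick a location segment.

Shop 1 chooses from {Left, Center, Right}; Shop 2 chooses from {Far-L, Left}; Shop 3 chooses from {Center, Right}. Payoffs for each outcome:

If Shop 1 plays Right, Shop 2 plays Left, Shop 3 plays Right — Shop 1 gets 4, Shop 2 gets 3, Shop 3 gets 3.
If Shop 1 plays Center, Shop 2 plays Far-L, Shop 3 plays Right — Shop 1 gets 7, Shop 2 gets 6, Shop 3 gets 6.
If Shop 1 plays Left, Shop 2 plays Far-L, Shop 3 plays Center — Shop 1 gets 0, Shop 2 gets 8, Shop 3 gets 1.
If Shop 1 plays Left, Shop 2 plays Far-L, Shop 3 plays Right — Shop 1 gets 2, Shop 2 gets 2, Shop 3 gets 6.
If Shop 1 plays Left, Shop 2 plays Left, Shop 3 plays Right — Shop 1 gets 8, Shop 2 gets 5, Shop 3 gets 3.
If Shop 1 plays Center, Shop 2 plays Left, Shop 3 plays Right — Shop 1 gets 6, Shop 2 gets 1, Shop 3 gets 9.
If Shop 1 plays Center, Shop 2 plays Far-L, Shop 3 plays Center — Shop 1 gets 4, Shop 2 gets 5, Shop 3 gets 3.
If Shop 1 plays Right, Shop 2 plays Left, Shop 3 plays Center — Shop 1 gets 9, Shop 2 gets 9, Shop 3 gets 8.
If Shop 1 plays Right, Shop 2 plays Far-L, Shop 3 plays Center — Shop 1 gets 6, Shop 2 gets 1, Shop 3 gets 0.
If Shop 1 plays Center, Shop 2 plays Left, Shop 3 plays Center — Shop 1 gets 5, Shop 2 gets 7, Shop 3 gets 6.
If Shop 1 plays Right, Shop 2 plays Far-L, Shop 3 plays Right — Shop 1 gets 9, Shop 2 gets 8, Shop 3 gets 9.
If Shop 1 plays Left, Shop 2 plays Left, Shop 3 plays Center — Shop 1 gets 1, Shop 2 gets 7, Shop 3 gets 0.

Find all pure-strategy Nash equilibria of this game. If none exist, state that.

(Left, Far-L, Center): Shop 1 can switch to Center (0 → 4). Not NE.
(Left, Far-L, Right): Shop 1 can switch to Center (2 → 7). Not NE.
(Left, Left, Center): Shop 1 can switch to Center (1 → 5). Not NE.
(Left, Left, Right): Shop 1 gets 8, best alternative 6; Shop 2 gets 5, best alternative 2; Shop 3 gets 3, best alternative 0. No profitable deviation — NE.
(Center, Far-L, Center): Shop 1 can switch to Right (4 → 6). Not NE.
(Center, Far-L, Right): Shop 1 can switch to Right (7 → 9). Not NE.
(Center, Left, Center): Shop 1 can switch to Right (5 → 9). Not NE.
(Center, Left, Right): Shop 1 can switch to Left (6 → 8). Not NE.
(Right, Far-L, Center): Shop 2 can switch to Left (1 → 9). Not NE.
(Right, Far-L, Right): Shop 1 gets 9, best alternative 7; Shop 2 gets 8, best alternative 3; Shop 3 gets 9, best alternative 0. No profitable deviation — NE.
(Right, Left, Center): Shop 1 gets 9, best alternative 5; Shop 2 gets 9, best alternative 1; Shop 3 gets 8, best alternative 3. No profitable deviation — NE.
(Right, Left, Right): Shop 1 can switch to Left (4 → 8). Not NE.

Pure-strategy Nash equilibria: (Left, Left, Right); (Right, Far-L, Right); (Right, Left, Center)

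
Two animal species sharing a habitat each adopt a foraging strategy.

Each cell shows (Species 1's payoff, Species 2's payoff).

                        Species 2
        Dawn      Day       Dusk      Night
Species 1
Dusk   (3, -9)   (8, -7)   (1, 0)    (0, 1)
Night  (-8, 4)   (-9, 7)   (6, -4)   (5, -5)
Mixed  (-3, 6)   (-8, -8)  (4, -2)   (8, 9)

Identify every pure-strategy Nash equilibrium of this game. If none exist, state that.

For each strategy profile, look for a profitable unilateral deviation.
(Dusk, Dawn): Species 2 can switch to Day (-9 → -7). Not NE.
(Dusk, Day): Species 2 can switch to Dusk (-7 → 0). Not NE.
(Dusk, Dusk): Species 1 can switch to Night (1 → 6). Not NE.
(Dusk, Night): Species 1 can switch to Night (0 → 5). Not NE.
(Night, Dawn): Species 1 can switch to Dusk (-8 → 3). Not NE.
(Night, Day): Species 1 can switch to Dusk (-9 → 8). Not NE.
(Night, Dusk): Species 2 can switch to Dawn (-4 → 4). Not NE.
(Night, Night): Species 1 can switch to Mixed (5 → 8). Not NE.
(Mixed, Night): Species 1 gets 8, best alternative 5; Species 2 gets 9, best alternative 6. No profitable deviation — NE.
(The remaining 3 profiles each have a profitable deviation by the same check.)

The unique pure-strategy Nash equilibrium is (Mixed, Night).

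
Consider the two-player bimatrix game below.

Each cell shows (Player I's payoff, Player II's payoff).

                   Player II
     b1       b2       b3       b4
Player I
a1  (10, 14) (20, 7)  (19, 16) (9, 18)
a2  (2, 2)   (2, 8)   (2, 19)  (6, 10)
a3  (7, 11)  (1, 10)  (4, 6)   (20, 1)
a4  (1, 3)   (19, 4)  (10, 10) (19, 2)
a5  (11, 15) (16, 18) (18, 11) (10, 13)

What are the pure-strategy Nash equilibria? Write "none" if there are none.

(a1, b1): Player I can switch to a5 (10 → 11). Not NE.
(a1, b2): Player II can switch to b1 (7 → 14). Not NE.
(a1, b3): Player II can switch to b4 (16 → 18). Not NE.
(a1, b4): Player I can switch to a3 (9 → 20). Not NE.
(a2, b1): Player I can switch to a1 (2 → 10). Not NE.
(a2, b2): Player I can switch to a1 (2 → 20). Not NE.
(a2, b3): Player I can switch to a1 (2 → 19). Not NE.
(a2, b4): Player I can switch to a1 (6 → 9). Not NE.
(The remaining 12 profiles each have a profitable deviation by the same check.)

This game has no pure Nash equilibrium.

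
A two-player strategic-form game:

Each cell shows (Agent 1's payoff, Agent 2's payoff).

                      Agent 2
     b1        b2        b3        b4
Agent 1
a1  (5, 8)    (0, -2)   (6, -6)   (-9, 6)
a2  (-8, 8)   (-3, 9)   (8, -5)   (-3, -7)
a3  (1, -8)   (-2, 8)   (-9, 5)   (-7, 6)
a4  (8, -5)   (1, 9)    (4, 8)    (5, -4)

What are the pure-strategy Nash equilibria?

(a4, b2)

(a1, b1): Agent 1 can switch to a4 (5 → 8). Not NE.
(a1, b2): Agent 1 can switch to a4 (0 → 1). Not NE.
(a1, b3): Agent 1 can switch to a2 (6 → 8). Not NE.
(a1, b4): Agent 1 can switch to a2 (-9 → -3). Not NE.
(a2, b1): Agent 1 can switch to a1 (-8 → 5). Not NE.
(a2, b2): Agent 1 can switch to a1 (-3 → 0). Not NE.
(a2, b3): Agent 2 can switch to b1 (-5 → 8). Not NE.
(a2, b4): Agent 1 can switch to a4 (-3 → 5). Not NE.
(a3, b1): Agent 1 can switch to a1 (1 → 5). Not NE.
(a3, b2): Agent 1 can switch to a1 (-2 → 0). Not NE.
(a3, b3): Agent 1 can switch to a1 (-9 → 6). Not NE.
(a3, b4): Agent 1 can switch to a2 (-7 → -3). Not NE.
(a4, b2): Agent 1 gets 1, best alternative 0; Agent 2 gets 9, best alternative 8. No profitable deviation — NE.
(The remaining 3 profiles each have a profitable deviation by the same check.)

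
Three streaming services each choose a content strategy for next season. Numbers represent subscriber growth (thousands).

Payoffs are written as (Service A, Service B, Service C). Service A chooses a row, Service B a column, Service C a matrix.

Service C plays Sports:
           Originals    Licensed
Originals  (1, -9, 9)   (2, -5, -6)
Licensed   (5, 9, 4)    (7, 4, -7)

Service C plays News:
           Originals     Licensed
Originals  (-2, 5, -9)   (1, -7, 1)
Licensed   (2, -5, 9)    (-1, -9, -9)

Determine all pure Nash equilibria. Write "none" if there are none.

(Originals, Originals, Sports): Service A can switch to Licensed (1 → 5). Not NE.
(Originals, Originals, News): Service A can switch to Licensed (-2 → 2). Not NE.
(Originals, Licensed, Sports): Service A can switch to Licensed (2 → 7). Not NE.
(Originals, Licensed, News): Service B can switch to Originals (-7 → 5). Not NE.
(Licensed, Originals, Sports): Service C can switch to News (4 → 9). Not NE.
(Licensed, Originals, News): Service A gets 2, best alternative -2; Service B gets -5, best alternative -9; Service C gets 9, best alternative 4. No profitable deviation — NE.
(Licensed, Licensed, Sports): Service B can switch to Originals (4 → 9). Not NE.
(Licensed, Licensed, News): Service A can switch to Originals (-1 → 1). Not NE.

(Licensed, Originals, News)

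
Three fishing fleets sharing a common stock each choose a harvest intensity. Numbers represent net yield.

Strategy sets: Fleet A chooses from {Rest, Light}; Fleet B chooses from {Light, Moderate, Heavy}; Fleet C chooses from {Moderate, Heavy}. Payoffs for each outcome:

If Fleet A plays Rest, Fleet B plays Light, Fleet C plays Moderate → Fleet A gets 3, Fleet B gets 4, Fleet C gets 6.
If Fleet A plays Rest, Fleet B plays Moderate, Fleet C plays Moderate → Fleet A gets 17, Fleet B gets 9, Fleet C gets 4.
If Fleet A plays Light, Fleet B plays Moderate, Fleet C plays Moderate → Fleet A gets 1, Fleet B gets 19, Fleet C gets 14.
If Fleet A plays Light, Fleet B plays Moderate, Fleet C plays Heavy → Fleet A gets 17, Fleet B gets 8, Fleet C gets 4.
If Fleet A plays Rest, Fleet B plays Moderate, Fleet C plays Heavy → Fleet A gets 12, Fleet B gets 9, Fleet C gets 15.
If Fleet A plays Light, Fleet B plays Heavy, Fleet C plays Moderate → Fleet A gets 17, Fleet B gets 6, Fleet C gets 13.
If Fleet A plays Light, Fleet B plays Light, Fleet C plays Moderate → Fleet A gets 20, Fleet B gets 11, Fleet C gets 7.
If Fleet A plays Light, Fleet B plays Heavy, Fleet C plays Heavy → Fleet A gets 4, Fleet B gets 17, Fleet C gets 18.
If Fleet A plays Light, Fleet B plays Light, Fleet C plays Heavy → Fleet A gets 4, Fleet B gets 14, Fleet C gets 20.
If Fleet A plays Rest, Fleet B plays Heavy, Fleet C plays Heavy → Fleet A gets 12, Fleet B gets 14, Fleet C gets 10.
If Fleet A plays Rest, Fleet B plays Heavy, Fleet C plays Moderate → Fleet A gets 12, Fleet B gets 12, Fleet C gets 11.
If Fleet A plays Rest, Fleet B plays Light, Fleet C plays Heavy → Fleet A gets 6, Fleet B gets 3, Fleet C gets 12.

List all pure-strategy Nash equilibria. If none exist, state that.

Fleet A against (Light, Moderate): payoffs 3, 20 → best response Light.
Fleet A against (Light, Heavy): payoffs 6, 4 → best response Rest.
Fleet A against (Moderate, Moderate): payoffs 17, 1 → best response Rest.
Fleet A against (Moderate, Heavy): payoffs 12, 17 → best response Light.
Fleet A against (Heavy, Moderate): payoffs 12, 17 → best response Light.
Fleet A against (Heavy, Heavy): payoffs 12, 4 → best response Rest.
Fleet B against (Rest, Moderate): payoffs 4, 9, 12 → best response Heavy.
Fleet B against (Rest, Heavy): payoffs 3, 9, 14 → best response Heavy.
Fleet B against (Light, Moderate): payoffs 11, 19, 6 → best response Moderate.
Fleet B against (Light, Heavy): payoffs 14, 8, 17 → best response Heavy.
Fleet C against (Rest, Light): payoffs 6, 12 → best response Heavy.
Fleet C against (Rest, Moderate): payoffs 4, 15 → best response Heavy.
Fleet C against (Rest, Heavy): payoffs 11, 10 → best response Moderate.
Fleet C against (Light, Light): payoffs 7, 20 → best response Heavy.
Fleet C against (Light, Moderate): payoffs 14, 4 → best response Moderate.
Fleet C against (Light, Heavy): payoffs 13, 18 → best response Heavy.
No profile is a mutual best response for all players.

No pure-strategy Nash equilibrium.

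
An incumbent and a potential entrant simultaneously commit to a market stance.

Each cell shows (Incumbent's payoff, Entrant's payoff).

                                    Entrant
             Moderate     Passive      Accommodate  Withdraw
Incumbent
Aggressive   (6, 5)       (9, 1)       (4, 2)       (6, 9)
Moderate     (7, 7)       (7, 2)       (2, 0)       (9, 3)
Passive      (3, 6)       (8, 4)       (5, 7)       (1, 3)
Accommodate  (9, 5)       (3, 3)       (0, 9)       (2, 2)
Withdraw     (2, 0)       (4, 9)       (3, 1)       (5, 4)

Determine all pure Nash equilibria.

Pure NE: (Passive, Accommodate)

(Aggressive, Moderate): Incumbent can switch to Moderate (6 → 7). Not NE.
(Aggressive, Passive): Entrant can switch to Moderate (1 → 5). Not NE.
(Aggressive, Accommodate): Incumbent can switch to Passive (4 → 5). Not NE.
(Aggressive, Withdraw): Incumbent can switch to Moderate (6 → 9). Not NE.
(Moderate, Moderate): Incumbent can switch to Accommodate (7 → 9). Not NE.
(Moderate, Passive): Incumbent can switch to Aggressive (7 → 9). Not NE.
(Moderate, Accommodate): Incumbent can switch to Aggressive (2 → 4). Not NE.
(Moderate, Withdraw): Entrant can switch to Moderate (3 → 7). Not NE.
(Passive, Moderate): Incumbent can switch to Aggressive (3 → 6). Not NE.
(Passive, Passive): Incumbent can switch to Aggressive (8 → 9). Not NE.
(Passive, Accommodate): Incumbent gets 5, best alternative 4; Entrant gets 7, best alternative 6. No profitable deviation — NE.
(The remaining 9 profiles each have a profitable deviation by the same check.)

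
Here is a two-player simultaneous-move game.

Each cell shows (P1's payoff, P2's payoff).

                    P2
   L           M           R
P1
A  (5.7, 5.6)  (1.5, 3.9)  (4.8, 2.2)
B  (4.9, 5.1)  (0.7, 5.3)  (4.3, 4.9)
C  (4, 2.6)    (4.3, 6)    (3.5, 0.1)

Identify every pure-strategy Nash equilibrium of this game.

The pure Nash equilibria are (A, L) and (C, M).

(A, L): P1 gets 5.7, best alternative 4.9; P2 gets 5.6, best alternative 3.9. No profitable deviation — NE.
(A, M): P1 can switch to C (1.5 → 4.3). Not NE.
(A, R): P2 can switch to L (2.2 → 5.6). Not NE.
(B, L): P1 can switch to A (4.9 → 5.7). Not NE.
(B, M): P1 can switch to A (0.7 → 1.5). Not NE.
(B, R): P1 can switch to A (4.3 → 4.8). Not NE.
(C, L): P1 can switch to A (4 → 5.7). Not NE.
(C, M): P1 gets 4.3, best alternative 1.5; P2 gets 6, best alternative 2.6. No profitable deviation — NE.
(C, R): P1 can switch to A (3.5 → 4.8). Not NE.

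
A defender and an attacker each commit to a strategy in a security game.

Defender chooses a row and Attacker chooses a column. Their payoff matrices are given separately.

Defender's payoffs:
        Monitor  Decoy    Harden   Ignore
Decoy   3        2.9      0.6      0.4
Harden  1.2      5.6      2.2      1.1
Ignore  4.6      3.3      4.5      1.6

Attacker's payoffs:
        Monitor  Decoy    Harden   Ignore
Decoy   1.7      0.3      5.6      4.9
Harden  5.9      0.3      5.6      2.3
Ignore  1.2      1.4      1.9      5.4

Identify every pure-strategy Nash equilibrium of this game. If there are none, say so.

For each player, find the best response to each opponent profile; mutual best responses are the pure NE.
Defender against Monitor: payoffs 3, 1.2, 4.6 → best response Ignore.
Defender against Decoy: payoffs 2.9, 5.6, 3.3 → best response Harden.
Defender against Harden: payoffs 0.6, 2.2, 4.5 → best response Ignore.
Defender against Ignore: payoffs 0.4, 1.1, 1.6 → best response Ignore.
Attacker against Decoy: payoffs 1.7, 0.3, 5.6, 4.9 → best response Harden.
Attacker against Harden: payoffs 5.9, 0.3, 5.6, 2.3 → best response Monitor.
Attacker against Ignore: payoffs 1.2, 1.4, 1.9, 5.4 → best response Ignore.
Mutual best responses: (Ignore, Ignore).

(Ignore, Ignore)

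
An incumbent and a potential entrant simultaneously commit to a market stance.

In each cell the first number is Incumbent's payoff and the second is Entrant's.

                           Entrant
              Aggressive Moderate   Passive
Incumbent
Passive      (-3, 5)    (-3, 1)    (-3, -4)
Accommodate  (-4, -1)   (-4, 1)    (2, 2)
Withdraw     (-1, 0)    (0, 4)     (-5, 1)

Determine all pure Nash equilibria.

(Passive, Aggressive): Incumbent can switch to Withdraw (-3 → -1). Not NE.
(Passive, Moderate): Incumbent can switch to Withdraw (-3 → 0). Not NE.
(Passive, Passive): Incumbent can switch to Accommodate (-3 → 2). Not NE.
(Accommodate, Aggressive): Incumbent can switch to Passive (-4 → -3). Not NE.
(Accommodate, Moderate): Incumbent can switch to Passive (-4 → -3). Not NE.
(Accommodate, Passive): Incumbent gets 2, best alternative -3; Entrant gets 2, best alternative 1. No profitable deviation — NE.
(Withdraw, Aggressive): Entrant can switch to Moderate (0 → 4). Not NE.
(Withdraw, Moderate): Incumbent gets 0, best alternative -3; Entrant gets 4, best alternative 1. No profitable deviation — NE.
(Withdraw, Passive): Incumbent can switch to Passive (-5 → -3). Not NE.

The pure Nash equilibria are (Accommodate, Passive) and (Withdraw, Moderate).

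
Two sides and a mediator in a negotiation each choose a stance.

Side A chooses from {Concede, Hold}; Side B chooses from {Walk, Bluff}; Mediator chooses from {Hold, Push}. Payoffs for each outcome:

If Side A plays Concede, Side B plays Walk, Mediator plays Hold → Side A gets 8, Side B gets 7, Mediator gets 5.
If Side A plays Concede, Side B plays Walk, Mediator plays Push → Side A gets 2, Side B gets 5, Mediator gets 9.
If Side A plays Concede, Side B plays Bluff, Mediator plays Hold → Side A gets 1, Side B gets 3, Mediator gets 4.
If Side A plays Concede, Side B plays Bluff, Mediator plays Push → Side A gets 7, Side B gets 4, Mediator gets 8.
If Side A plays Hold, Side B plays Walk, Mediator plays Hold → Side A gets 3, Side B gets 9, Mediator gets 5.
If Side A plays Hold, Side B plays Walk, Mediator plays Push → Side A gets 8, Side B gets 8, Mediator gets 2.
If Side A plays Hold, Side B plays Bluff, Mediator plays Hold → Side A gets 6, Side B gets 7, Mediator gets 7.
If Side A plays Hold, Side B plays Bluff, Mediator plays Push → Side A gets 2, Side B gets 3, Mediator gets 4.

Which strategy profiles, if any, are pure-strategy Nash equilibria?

There is no pure-strategy Nash equilibrium.

(Concede, Walk, Hold): Mediator can switch to Push (5 → 9). Not NE.
(Concede, Walk, Push): Side A can switch to Hold (2 → 8). Not NE.
(Concede, Bluff, Hold): Side A can switch to Hold (1 → 6). Not NE.
(Concede, Bluff, Push): Side B can switch to Walk (4 → 5). Not NE.
(Hold, Walk, Hold): Side A can switch to Concede (3 → 8). Not NE.
(Hold, Walk, Push): Mediator can switch to Hold (2 → 5). Not NE.
(The remaining 2 profiles each have a profitable deviation by the same check.)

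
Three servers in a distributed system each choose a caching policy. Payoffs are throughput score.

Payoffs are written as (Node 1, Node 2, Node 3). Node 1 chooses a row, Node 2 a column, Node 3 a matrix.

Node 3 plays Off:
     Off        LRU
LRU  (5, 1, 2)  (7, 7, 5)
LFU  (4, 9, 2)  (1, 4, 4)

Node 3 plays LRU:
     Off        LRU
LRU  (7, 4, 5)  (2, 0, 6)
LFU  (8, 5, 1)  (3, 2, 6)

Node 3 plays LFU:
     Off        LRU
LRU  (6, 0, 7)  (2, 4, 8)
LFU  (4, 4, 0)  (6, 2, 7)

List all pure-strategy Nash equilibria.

There is no pure-strategy Nash equilibrium.

(LRU, Off, Off): Node 2 can switch to LRU (1 → 7). Not NE.
(LRU, Off, LRU): Node 1 can switch to LFU (7 → 8). Not NE.
(LRU, Off, LFU): Node 2 can switch to LRU (0 → 4). Not NE.
(LRU, LRU, Off): Node 3 can switch to LRU (5 → 6). Not NE.
(LRU, LRU, LRU): Node 1 can switch to LFU (2 → 3). Not NE.
(LRU, LRU, LFU): Node 1 can switch to LFU (2 → 6). Not NE.
(LFU, Off, Off): Node 1 can switch to LRU (4 → 5). Not NE.
(LFU, Off, LRU): Node 3 can switch to Off (1 → 2). Not NE.
(LFU, Off, LFU): Node 1 can switch to LRU (4 → 6). Not NE.
(LFU, LRU, Off): Node 1 can switch to LRU (1 → 7). Not NE.
(The remaining 2 profiles each have a profitable deviation by the same check.)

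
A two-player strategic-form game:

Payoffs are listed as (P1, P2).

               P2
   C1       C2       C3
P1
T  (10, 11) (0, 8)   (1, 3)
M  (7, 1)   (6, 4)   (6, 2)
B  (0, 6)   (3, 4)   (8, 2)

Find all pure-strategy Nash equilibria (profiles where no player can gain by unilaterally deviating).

P1 against C1: payoffs 10, 7, 0 → best response T.
P1 against C2: payoffs 0, 6, 3 → best response M.
P1 against C3: payoffs 1, 6, 8 → best response B.
P2 against T: payoffs 11, 8, 3 → best response C1.
P2 against M: payoffs 1, 4, 2 → best response C2.
P2 against B: payoffs 6, 4, 2 → best response C1.
Mutual best responses: (T, C1); (M, C2).

The pure Nash equilibria are (T, C1), (M, C2).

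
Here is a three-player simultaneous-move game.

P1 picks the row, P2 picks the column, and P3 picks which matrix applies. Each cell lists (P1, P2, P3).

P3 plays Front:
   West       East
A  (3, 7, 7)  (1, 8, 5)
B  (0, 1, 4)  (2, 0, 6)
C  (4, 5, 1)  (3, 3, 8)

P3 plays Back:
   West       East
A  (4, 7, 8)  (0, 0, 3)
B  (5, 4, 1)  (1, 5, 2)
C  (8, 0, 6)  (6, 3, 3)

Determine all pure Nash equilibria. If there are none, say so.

Mark each player's best response to every combination of opponents' strategies; a profile where every player is best-responding is a pure Nash equilibrium.
P1 against (West, Front): payoffs 3, 0, 4 → best response C.
P1 against (West, Back): payoffs 4, 5, 8 → best response C.
P1 against (East, Front): payoffs 1, 2, 3 → best response C.
P1 against (East, Back): payoffs 0, 1, 6 → best response C.
P2 against (A, Front): payoffs 7, 8 → best response East.
P2 against (A, Back): payoffs 7, 0 → best response West.
P2 against (B, Front): payoffs 1, 0 → best response West.
P2 against (B, Back): payoffs 4, 5 → best response East.
P2 against (C, Front): payoffs 5, 3 → best response West.
P2 against (C, Back): payoffs 0, 3 → best response East.
P3 against (A, West): payoffs 7, 8 → best response Back.
P3 against (A, East): payoffs 5, 3 → best response Front.
P3 against (B, West): payoffs 4, 1 → best response Front.
P3 against (B, East): payoffs 6, 2 → best response Front.
P3 against (C, West): payoffs 1, 6 → best response Back.
P3 against (C, East): payoffs 8, 3 → best response Front.
No profile is a mutual best response for all players.

No pure-strategy Nash equilibrium.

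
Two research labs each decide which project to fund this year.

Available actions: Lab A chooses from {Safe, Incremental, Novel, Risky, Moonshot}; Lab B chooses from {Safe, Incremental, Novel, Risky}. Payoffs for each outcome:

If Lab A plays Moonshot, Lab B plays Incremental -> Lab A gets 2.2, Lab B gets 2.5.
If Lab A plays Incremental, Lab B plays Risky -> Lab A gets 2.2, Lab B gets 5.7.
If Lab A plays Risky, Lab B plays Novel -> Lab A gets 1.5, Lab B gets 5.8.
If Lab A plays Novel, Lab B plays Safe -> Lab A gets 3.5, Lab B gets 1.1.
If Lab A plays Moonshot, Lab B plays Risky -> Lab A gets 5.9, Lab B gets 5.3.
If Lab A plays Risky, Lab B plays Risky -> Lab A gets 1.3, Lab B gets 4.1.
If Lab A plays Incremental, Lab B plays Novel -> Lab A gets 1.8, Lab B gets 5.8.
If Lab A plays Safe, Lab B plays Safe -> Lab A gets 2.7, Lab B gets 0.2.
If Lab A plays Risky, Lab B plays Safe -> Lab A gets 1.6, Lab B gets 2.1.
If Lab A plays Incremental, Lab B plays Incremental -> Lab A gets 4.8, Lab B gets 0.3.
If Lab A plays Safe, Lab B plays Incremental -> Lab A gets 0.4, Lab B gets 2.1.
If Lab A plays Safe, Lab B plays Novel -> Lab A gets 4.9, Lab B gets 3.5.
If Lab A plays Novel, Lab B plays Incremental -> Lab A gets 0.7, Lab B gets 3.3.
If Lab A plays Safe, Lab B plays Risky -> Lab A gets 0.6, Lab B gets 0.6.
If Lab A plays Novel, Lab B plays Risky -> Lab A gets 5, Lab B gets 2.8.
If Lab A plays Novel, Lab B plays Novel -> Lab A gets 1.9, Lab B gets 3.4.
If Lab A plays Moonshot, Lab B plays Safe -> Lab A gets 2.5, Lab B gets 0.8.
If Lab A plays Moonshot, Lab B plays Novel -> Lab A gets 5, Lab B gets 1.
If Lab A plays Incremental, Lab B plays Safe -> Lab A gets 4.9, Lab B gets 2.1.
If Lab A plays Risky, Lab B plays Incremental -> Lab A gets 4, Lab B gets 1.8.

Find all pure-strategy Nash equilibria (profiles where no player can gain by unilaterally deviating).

The unique pure-strategy Nash equilibrium is (Moonshot, Risky).

Lab A against Safe: payoffs 2.7, 4.9, 3.5, 1.6, 2.5 → best response Incremental.
Lab A against Incremental: payoffs 0.4, 4.8, 0.7, 4, 2.2 → best response Incremental.
Lab A against Novel: payoffs 4.9, 1.8, 1.9, 1.5, 5 → best response Moonshot.
Lab A against Risky: payoffs 0.6, 2.2, 5, 1.3, 5.9 → best response Moonshot.
Lab B against Safe: payoffs 0.2, 2.1, 3.5, 0.6 → best response Novel.
Lab B against Incremental: payoffs 2.1, 0.3, 5.8, 5.7 → best response Novel.
Lab B against Novel: payoffs 1.1, 3.3, 3.4, 2.8 → best response Novel.
Lab B against Risky: payoffs 2.1, 1.8, 5.8, 4.1 → best response Novel.
Lab B against Moonshot: payoffs 0.8, 2.5, 1, 5.3 → best response Risky.
Mutual best responses: (Moonshot, Risky).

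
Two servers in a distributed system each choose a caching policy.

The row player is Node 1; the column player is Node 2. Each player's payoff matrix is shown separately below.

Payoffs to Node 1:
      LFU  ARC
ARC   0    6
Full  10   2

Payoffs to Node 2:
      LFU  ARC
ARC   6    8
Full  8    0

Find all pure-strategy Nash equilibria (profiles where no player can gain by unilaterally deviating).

Node 1 against LFU: payoffs 0, 10 → best response Full.
Node 1 against ARC: payoffs 6, 2 → best response ARC.
Node 2 against ARC: payoffs 6, 8 → best response ARC.
Node 2 against Full: payoffs 8, 0 → best response LFU.
Mutual best responses: (ARC, ARC); (Full, LFU).

Pure-strategy Nash equilibria: (ARC, ARC) and (Full, LFU)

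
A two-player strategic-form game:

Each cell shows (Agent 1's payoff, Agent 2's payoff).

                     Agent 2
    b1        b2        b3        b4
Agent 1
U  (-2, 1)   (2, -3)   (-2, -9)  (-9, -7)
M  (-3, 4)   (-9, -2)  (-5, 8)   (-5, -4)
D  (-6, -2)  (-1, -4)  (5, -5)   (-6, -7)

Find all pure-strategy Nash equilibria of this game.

Agent 1 against b1: payoffs -2, -3, -6 → best response U.
Agent 1 against b2: payoffs 2, -9, -1 → best response U.
Agent 1 against b3: payoffs -2, -5, 5 → best response D.
Agent 1 against b4: payoffs -9, -5, -6 → best response M.
Agent 2 against U: payoffs 1, -3, -9, -7 → best response b1.
Agent 2 against M: payoffs 4, -2, 8, -4 → best response b3.
Agent 2 against D: payoffs -2, -4, -5, -7 → best response b1.
Mutual best responses: (U, b1).

Pure NE: (U, b1)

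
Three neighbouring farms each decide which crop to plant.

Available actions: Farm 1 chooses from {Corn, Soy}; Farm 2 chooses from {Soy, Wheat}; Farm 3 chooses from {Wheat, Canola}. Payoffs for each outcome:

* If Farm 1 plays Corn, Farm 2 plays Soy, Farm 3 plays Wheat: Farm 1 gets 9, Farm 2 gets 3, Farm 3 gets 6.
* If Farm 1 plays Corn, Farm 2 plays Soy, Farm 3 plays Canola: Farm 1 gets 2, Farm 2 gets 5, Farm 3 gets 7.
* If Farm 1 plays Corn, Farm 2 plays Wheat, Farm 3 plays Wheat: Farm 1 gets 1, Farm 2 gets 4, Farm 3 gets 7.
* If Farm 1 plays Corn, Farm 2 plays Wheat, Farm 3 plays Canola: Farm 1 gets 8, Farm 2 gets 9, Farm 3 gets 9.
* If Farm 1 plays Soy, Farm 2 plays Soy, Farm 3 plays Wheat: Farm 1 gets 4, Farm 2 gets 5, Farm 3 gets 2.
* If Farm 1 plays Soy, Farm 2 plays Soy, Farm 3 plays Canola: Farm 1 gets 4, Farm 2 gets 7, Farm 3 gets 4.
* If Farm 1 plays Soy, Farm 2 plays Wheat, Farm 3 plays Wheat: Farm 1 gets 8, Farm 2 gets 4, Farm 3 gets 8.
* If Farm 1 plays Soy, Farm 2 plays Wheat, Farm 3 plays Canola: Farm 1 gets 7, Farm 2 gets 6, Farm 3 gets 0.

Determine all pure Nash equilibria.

The pure Nash equilibria are (Corn, Wheat, Canola), (Soy, Soy, Canola).

Farm 1 against (Soy, Wheat): payoffs 9, 4 → best response Corn.
Farm 1 against (Soy, Canola): payoffs 2, 4 → best response Soy.
Farm 1 against (Wheat, Wheat): payoffs 1, 8 → best response Soy.
Farm 1 against (Wheat, Canola): payoffs 8, 7 → best response Corn.
Farm 2 against (Corn, Wheat): payoffs 3, 4 → best response Wheat.
Farm 2 against (Corn, Canola): payoffs 5, 9 → best response Wheat.
Farm 2 against (Soy, Wheat): payoffs 5, 4 → best response Soy.
Farm 2 against (Soy, Canola): payoffs 7, 6 → best response Soy.
Farm 3 against (Corn, Soy): payoffs 6, 7 → best response Canola.
Farm 3 against (Corn, Wheat): payoffs 7, 9 → best response Canola.
Farm 3 against (Soy, Soy): payoffs 2, 4 → best response Canola.
Farm 3 against (Soy, Wheat): payoffs 8, 0 → best response Wheat.
Mutual best responses: (Corn, Wheat, Canola); (Soy, Soy, Canola).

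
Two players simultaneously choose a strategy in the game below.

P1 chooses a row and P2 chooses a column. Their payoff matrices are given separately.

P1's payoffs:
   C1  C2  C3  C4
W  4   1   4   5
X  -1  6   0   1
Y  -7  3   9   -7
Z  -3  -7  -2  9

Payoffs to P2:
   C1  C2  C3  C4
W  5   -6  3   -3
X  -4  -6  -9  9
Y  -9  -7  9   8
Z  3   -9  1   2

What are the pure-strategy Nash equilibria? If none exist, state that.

P1 against C1: payoffs 4, -1, -7, -3 → best response W.
P1 against C2: payoffs 1, 6, 3, -7 → best response X.
P1 against C3: payoffs 4, 0, 9, -2 → best response Y.
P1 against C4: payoffs 5, 1, -7, 9 → best response Z.
P2 against W: payoffs 5, -6, 3, -3 → best response C1.
P2 against X: payoffs -4, -6, -9, 9 → best response C4.
P2 against Y: payoffs -9, -7, 9, 8 → best response C3.
P2 against Z: payoffs 3, -9, 1, 2 → best response C1.
Mutual best responses: (W, C1); (Y, C3).

The pure Nash equilibria are (W, C1), (Y, C3).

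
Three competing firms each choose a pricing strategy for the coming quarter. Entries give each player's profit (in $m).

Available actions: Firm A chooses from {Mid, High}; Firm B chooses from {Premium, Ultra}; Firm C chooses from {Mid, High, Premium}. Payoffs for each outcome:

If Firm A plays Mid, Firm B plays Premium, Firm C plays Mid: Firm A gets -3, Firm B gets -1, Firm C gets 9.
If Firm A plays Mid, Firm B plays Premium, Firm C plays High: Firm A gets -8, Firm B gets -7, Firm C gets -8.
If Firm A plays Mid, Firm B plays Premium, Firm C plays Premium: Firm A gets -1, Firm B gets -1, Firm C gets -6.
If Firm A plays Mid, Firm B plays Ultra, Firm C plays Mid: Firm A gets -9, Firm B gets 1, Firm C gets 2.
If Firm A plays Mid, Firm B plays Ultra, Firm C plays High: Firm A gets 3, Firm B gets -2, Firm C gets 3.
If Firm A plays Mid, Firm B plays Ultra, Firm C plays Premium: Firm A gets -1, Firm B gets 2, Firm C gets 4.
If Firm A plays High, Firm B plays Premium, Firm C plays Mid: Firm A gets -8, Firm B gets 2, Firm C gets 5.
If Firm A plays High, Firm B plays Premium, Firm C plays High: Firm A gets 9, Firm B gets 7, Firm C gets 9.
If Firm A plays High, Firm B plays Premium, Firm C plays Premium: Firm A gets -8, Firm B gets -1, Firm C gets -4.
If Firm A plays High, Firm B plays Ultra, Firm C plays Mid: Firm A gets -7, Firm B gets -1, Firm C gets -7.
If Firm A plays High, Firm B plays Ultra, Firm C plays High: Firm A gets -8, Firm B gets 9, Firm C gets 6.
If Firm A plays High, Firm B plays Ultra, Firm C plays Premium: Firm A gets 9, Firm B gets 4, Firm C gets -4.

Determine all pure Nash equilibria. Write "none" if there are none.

(Mid, Premium, Mid): Firm B can switch to Ultra (-1 → 1). Not NE.
(Mid, Premium, High): Firm A can switch to High (-8 → 9). Not NE.
(Mid, Premium, Premium): Firm B can switch to Ultra (-1 → 2). Not NE.
(Mid, Ultra, Mid): Firm A can switch to High (-9 → -7). Not NE.
(Mid, Ultra, High): Firm C can switch to Premium (3 → 4). Not NE.
(Mid, Ultra, Premium): Firm A can switch to High (-1 → 9). Not NE.
(High, Premium, Mid): Firm A can switch to Mid (-8 → -3). Not NE.
(High, Premium, High): Firm B can switch to Ultra (7 → 9). Not NE.
(High, Premium, Premium): Firm A can switch to Mid (-8 → -1). Not NE.
(High, Ultra, Mid): Firm B can switch to Premium (-1 → 2). Not NE.
(High, Ultra, High): Firm A can switch to Mid (-8 → 3). Not NE.
(High, Ultra, Premium): Firm C can switch to High (-4 → 6). Not NE.

none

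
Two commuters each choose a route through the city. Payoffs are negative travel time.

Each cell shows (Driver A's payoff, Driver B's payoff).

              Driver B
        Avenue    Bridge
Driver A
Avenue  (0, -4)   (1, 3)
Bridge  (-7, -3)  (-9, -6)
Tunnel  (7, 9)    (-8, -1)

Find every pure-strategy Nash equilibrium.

The pure Nash equilibria are (Avenue, Bridge) and (Tunnel, Avenue).

Driver A against Avenue: payoffs 0, -7, 7 → best response Tunnel.
Driver A against Bridge: payoffs 1, -9, -8 → best response Avenue.
Driver B against Avenue: payoffs -4, 3 → best response Bridge.
Driver B against Bridge: payoffs -3, -6 → best response Avenue.
Driver B against Tunnel: payoffs 9, -1 → best response Avenue.
Mutual best responses: (Avenue, Bridge); (Tunnel, Avenue).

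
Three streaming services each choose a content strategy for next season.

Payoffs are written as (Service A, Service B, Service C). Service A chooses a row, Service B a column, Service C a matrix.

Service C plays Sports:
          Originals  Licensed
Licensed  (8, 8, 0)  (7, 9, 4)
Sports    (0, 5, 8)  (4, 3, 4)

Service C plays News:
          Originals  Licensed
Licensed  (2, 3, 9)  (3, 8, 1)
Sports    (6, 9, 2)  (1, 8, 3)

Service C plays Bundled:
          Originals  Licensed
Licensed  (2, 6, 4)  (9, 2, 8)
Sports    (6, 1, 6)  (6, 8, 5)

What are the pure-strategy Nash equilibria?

Service A against (Originals, Sports): payoffs 8, 0 → best response Licensed.
Service A against (Originals, News): payoffs 2, 6 → best response Sports.
Service A against (Originals, Bundled): payoffs 2, 6 → best response Sports.
Service A against (Licensed, Sports): payoffs 7, 4 → best response Licensed.
Service A against (Licensed, News): payoffs 3, 1 → best response Licensed.
Service A against (Licensed, Bundled): payoffs 9, 6 → best response Licensed.
Service B against (Licensed, Sports): payoffs 8, 9 → best response Licensed.
Service B against (Licensed, News): payoffs 3, 8 → best response Licensed.
Service B against (Licensed, Bundled): payoffs 6, 2 → best response Originals.
Service B against (Sports, Sports): payoffs 5, 3 → best response Originals.
Service B against (Sports, News): payoffs 9, 8 → best response Originals.
Service B against (Sports, Bundled): payoffs 1, 8 → best response Licensed.
Service C against (Licensed, Originals): payoffs 0, 9, 4 → best response News.
Service C against (Licensed, Licensed): payoffs 4, 1, 8 → best response Bundled.
Service C against (Sports, Originals): payoffs 8, 2, 6 → best response Sports.
Service C against (Sports, Licensed): payoffs 4, 3, 5 → best response Bundled.
No profile is a mutual best response for all players.

No pure-strategy Nash equilibrium.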